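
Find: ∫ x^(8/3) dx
Power rule: ∫ x^(8/3) dx = x^(11/3)/(11/3) + C

Answer: (3/11)·x^(11/3) + C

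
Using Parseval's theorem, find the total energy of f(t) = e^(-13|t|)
Parseval's theorem: E = integral |f(t)|^2 dt = (1/2pi) integral |F(omega)|^2 domega
E = integral_{-inf}^{inf} e^(-26|t|) dt = 2*integral_0^inf e^(-26t) dt = 2/(2*13) = 1/13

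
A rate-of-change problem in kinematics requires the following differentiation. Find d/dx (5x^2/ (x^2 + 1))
Quotient rule: (f/g)' = (f'g - fg')/g²
f = 5x^2, f' = 10x
g = x^2 + 1, g' = 2x

Answer: (10x·(x^2 + 1) - 10x^3)/(x^2 + 1)²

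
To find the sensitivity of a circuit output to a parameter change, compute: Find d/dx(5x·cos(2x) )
Product rule: (fg)' = f'g+fg'
f = 5x, f' = 5
g = cos(2x), g' = -2·sin(2x)

Answer: 5·cos(2x)-10x·sin(2x)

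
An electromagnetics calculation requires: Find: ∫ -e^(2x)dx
Since d/dx[e^(2x)]=2e^(2x), we get -1/2 e^(2x)+C

Answer: (-1/2)e^(2x)+C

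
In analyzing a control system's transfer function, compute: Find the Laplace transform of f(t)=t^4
L{t^n}=n!/s^(n + 1)
L{t^4}=4!/s^5=24/s^5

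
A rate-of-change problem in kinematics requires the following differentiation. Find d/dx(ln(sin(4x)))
Chain rule: d/dx[ln(u)] = u'/u where u = sin(4x)
u' = 4cos(4x)

Answer: (4cos(4x))/(sin(4x))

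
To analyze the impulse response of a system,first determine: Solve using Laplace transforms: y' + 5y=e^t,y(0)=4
Take L: sY - 4 + 5Y=1/(s-1)
Y(s + 5)=1/(s-1) + 4
Y=1/((s-1)(s + 5)) + 4/(s + 5)
Partial fractions: 1/((s-1)(s + 5))=(1/6)/(s-1) - (1/6)/(s + 5)
So Y=(1/6)/(s-1) + (23/6)/(s + 5)
Inverse Laplace transform (L^(-1){1/(s-1)}=e^t, L^(-1){1/(s + 5)}=e^(-5t)):

Answer: y(t)=(1/6)·e^t + (23/6)·e^(-5t)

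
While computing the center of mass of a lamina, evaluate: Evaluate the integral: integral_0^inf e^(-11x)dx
integral_0^inf e^(-11x) dx=[-1/11*e^(-11x)]_0^inf
=0 - (-1/11)=1/11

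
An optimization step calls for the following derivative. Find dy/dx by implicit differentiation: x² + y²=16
Differentiate both sides: 2x + 2y·(dy/dx) = 0
Solve: dy/dx = -2x/(2y) = -x/y

Answer: dy/dx = -x/y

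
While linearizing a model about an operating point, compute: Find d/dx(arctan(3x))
d/dx[arctan(u)]=u'/(1+u²), u=3x, u'=3

Answer: 3/(1+9x²)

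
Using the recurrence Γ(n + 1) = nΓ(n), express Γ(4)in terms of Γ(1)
Γ(4) = 3Γ(3) = 3·2Γ(2) = ... = 3!·Γ(1) = 6·Γ(1)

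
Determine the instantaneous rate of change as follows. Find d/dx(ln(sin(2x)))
Chain rule: d/dx[ln(u)] = u'/u where u = sin(2x)
u' = 2cos(2x)

Answer: (2cos(2x))/(sin(2x))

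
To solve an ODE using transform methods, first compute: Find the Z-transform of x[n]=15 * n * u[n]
Z{n*u[n]}=z/(z-1)^2
By linearity: Z{15*n*u[n]}=15z/(z-1)^2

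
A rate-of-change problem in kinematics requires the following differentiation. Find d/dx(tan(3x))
Chain rule: d/dx[tan(u)]=sec²(u)·u' where u=3x
u'=3

Answer: 3·sec²(3x)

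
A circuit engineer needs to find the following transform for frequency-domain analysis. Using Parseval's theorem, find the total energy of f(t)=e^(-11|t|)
Parseval's theorem: E = integral |f(t)|^2 dt = (1/2pi) integral |F(omega)|^2 domega
E = integral_{-inf}^{inf} e^(-22|t|) dt = 2*integral_0^inf e^(-22t) dt = 2/(2*11) = 1/11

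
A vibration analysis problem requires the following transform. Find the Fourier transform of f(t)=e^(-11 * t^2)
The Fourier transform of a Gaussian e^(-a * t^2) is sqrt(pi/a) * e^(-omega^2/(4a)).
With a = 11: F(omega) = sqrt(pi/11) * e^(-omega^2/44)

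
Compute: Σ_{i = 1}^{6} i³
Using formula: Σ i^3=[n(n + 1)/2]²=[6·7/2]²=441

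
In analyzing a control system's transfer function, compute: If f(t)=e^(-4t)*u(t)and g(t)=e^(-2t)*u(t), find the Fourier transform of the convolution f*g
By the convolution theorem: F{f*g}=F(omega)*G(omega)
F(omega)=1/(4 + j*omega), G(omega)=1/(2 + j*omega)
F{f*g}=1/((4 + j*omega)(2 + j*omega))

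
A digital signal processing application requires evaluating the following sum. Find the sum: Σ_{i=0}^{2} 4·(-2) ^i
Geometric series: S = a(1 - r^n)/(1 - r)
a = 4, r = -2, n = 3
S = 4(1 + 8)/3 = 12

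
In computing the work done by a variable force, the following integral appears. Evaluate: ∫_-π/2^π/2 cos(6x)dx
Antiderivative: sin(6x)/6
Evaluate at bounds: [sin(6·π/2)/6] - [sin(6·-π/2)/6]
= ((0) - (0))/6 = 0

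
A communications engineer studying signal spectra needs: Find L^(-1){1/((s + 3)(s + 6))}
Partial fractions: 1/((s+3)(s+6)) = A/(s+3)+B/(s+6)
Cover-up: A = 1/(s+6)|_{s = -3} = 1/3; B = 1/(s+3)|_{s = -6} = -1/3
L^(-1) = (1/3)e^(-3t) - (1/3)e^(-6t)

Answer: (1/3)(e^(-3t) - e^(-6t))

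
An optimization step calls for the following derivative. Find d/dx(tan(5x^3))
Chain rule: d/dx[tan(u)]=sec²(u)·u' where u=5x^3
u'=15x^2

Answer: 15x^2·sec²(5x^3)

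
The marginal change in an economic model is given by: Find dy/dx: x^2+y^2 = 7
Differentiate: 2x+2y·(dy/dx)=0
dy/dx=-2x/(2y)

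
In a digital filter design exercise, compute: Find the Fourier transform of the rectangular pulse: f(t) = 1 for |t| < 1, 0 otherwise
F(omega)=integral from -1 to 1 of e^(-j * omega * t) dt
=2 * sin(1 * omega)/omega=2 * sinc(1 * omega/pi)

Answer: 2 * sin(1 * omega)/omega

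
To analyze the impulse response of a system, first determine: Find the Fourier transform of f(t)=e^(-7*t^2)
The Fourier transform of a Gaussian e^(-a * t^2) is sqrt(pi/a) * e^(-omega^2/(4a)).
With a=7: F(omega)=sqrt(pi/7) * e^(-omega^2/28)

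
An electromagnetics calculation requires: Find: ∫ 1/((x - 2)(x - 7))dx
Partial fractions: 1/((x-2)(x-7)) = A/(x-2)+B/(x-7)
A = -1/5, B = 1/5
∫ [-1/5· 1/(x-2)+1/5· 1/(x-7)] dx
= (1/5)[ln|x-7| - ln|x-2|]+C

Answer: (1/5)·ln|(x-7)/(x-2)|+C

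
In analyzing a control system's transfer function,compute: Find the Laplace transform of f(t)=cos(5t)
L{cos(wt)} = s/(s²+w²)
L{cos(5t)} = s/(s²+25)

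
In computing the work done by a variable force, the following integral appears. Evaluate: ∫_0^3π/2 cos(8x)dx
Antiderivative: sin(8x)/8
Evaluate at bounds: [sin(8·3π/2)/8] - [sin(8·0)/8]
= ((0) - (0))/8 = 0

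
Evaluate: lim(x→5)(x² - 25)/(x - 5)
Factor: (x² - 25)=(x-5)(x + 5)
Cancel (x-5): lim(x→5) (x + 5)=10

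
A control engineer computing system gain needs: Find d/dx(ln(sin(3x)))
Chain rule: d/dx[ln(u)] = u'/u where u = sin(3x)
u' = 3cos(3x)

Answer: (3cos(3x))/(sin(3x))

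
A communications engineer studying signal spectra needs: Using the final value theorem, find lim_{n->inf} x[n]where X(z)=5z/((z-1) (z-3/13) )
Final value theorem: lim x[n] = lim_{z->1} (z-1) * X(z)
(z-1) * X(z) = 5z/(z-3/13)
As z->1: 5/(1 - 3/13) = 5/(10/13) = 13/2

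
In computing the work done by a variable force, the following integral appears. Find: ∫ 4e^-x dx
Since d/dx[e^-x] = - e^-x, we get -4e^-x+C

Answer: -4e^-x+C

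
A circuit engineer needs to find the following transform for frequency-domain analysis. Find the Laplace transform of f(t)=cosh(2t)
L{cosh(at)}=s/(s²-a²)
L{cosh(2t)}=s/(s²-4)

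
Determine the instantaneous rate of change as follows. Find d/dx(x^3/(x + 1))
Quotient rule: (f/g)' = (f'g - fg')/g²
f = x^3, f' = 3x^2
g = x + 1, g' = 1

Answer: (3x^2·(x + 1) - x^3)/(x + 1)²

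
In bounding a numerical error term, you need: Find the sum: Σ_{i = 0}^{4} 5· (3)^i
Geometric series: S = a(1 - r^n)/(1 - r)
a = 5, r = 3, n = 5
S = 5(1 - 243)/-2 = 605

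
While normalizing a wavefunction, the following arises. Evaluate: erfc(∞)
erfc(x) = 1 - erf(x); erfc(∞) = 1 - erf(∞) = 1-1 = 0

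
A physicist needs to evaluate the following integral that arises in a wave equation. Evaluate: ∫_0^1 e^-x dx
Antiderivative: -e^-x
Evaluate: -(e^-1-1)

Answer: (e^-1-1)/(-1)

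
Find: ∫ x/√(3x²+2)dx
Let u=3x² + 2, du=6x dx
∫ (1/6)·u^(-1/2) du=√u/3 + C

Answer: √(3x² + 2)/3 + C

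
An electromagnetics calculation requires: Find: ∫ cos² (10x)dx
Using identity cos²(u)=(1 + cos(2u))/2:
∫ (1 + cos(20x))/2 dx=x/2 + sin(20x)/40 + C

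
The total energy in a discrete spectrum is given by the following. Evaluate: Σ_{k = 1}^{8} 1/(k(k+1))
Partial fractions: 1/(k(k+1))=1/k - 1/(k+1)
Telescoping sum: 1(1-1/9)=1·8/9

Answer: 8/9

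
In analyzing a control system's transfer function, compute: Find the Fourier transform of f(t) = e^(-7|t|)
Using the standard pair: F{e^(-a|t|)}=2a/(a^2 + omega^2)
With a=7: F(omega)=14/(49 + omega^2)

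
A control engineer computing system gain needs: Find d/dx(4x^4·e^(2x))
Product rule: (fg)' = f'g+fg'
f = 4x^4, f' = 16x^3
g = e^(2x), g' = 2·e^(2x)

Answer: 16x^3·e^(2x)+8x^4·e^(2x)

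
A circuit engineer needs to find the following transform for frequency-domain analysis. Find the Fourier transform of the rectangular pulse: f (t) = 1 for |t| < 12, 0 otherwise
F(omega)=integral from -12 to 12 of e^(-j * omega * t) dt
=2 * sin(12 * omega)/omega=24 * sinc(12 * omega/pi)

Answer: 2 * sin(12 * omega)/omega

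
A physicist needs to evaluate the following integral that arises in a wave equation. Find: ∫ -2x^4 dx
Using power rule: ∫ -2x^4 dx = -2/5 x^5 + C = (-2/5)x^5 + C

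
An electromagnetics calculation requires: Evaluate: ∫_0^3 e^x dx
Antiderivative: e^x
Evaluate: (e^3 - 1)

Answer: e^3 - 1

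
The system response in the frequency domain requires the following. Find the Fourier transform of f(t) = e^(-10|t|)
Using the standard pair: F{e^(-a|t|)}=2a/(a^2+omega^2)
With a=10: F(omega)=20/(100+omega^2)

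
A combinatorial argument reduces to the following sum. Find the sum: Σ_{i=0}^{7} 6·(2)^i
Geometric series: S=a(1 - r^n)/(1 - r)
a=6, r=2, n=8
S=6(1-256)/-1=1530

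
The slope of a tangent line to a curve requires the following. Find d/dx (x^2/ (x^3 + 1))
Quotient rule: (f/g)' = (f'g - fg')/g²
f = x^2, f' = 2x
g = x^3 + 1, g' = 3x^2

Answer: (2x·(x^3 + 1) - 3x^4)/(x^3 + 1)²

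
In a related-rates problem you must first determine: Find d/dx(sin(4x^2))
Chain rule: d/dx[sin(u)]=cos(u)·u' where u=4x^2
u'=8x

Answer: 8x·cos(4x^2)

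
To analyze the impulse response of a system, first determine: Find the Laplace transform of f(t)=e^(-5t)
L{e^(at)} = 1/(s-a)
L{e^(-5t)} = 1/(s+5)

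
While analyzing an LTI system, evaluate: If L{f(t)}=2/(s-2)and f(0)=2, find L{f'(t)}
L{f'(t)} = s·F(s) - f(0) = 2s/(s-2)-2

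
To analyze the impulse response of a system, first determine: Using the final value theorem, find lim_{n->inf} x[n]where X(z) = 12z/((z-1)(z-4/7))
Final value theorem: lim x[n]=lim_{z->1} (z-1)*X(z)
(z-1)*X(z)=12z/(z-4/7)
As z->1: 12/(1-4/7)=12/(3/7)=28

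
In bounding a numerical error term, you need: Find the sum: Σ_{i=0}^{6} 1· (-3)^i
Geometric series: S=a(1 - r^n)/(1 - r)
a=1, r=-3, n=7
S=1(1 + 2187)/4=547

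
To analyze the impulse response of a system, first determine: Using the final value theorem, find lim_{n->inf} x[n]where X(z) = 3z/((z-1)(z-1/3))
Final value theorem: lim x[n] = lim_{z->1} (z-1) * X(z)
(z-1) * X(z) = 3z/(z-1/3)
As z->1: 3/(1-1/3) = 3/(2/3) = 9/2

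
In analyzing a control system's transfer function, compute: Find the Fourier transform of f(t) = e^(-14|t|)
Using the standard pair: F{e^(-a|t|)}=2a/(a^2+omega^2)
With a=14: F(omega)=28/(196+omega^2)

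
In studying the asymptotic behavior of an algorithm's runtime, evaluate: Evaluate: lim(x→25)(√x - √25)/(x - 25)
Multiply by conjugate (√x+√25)/(√x+√25):
=(x - 25)/((x - 25)(√x+√25))=1/(√x+√25)
As x → 25: 1/(2√25)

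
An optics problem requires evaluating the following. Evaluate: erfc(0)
erfc(x) = 1 - erf(x); erfc(0) = 1 - erf(0) = 1 - 0 = 1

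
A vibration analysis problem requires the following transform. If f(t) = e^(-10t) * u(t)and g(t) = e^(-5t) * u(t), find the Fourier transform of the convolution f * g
By the convolution theorem: F{f * g}=F(omega) * G(omega)
F(omega)=1/(10+j * omega), G(omega)=1/(5+j * omega)
F{f * g}=1/((10+j * omega)(5+j * omega))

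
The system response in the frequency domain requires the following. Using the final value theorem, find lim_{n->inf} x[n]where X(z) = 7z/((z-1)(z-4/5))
Final value theorem: lim x[n] = lim_{z->1} (z-1)*X(z)
(z-1)*X(z) = 7z/(z-4/5)
As z->1: 7/(1-4/5) = 7/(1/5) = 35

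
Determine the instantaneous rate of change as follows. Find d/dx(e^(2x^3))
Chain rule: d/dx[e^u]=e^u · u' where u=2x^3
u'=6x^2

Answer: 6x^2·e^(2x^3)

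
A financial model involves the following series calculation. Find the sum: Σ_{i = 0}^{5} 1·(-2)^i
Geometric series: S = a(1 - r^n)/(1 - r)
a = 1, r = -2, n = 6
S = 1(1-64)/3 = -21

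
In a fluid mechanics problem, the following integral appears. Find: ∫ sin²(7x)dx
Using identity sin²(u) = (1 - cos(2u))/2:
∫ (1 - cos(14x))/2 dx = x/2 - sin(14x)/28 + C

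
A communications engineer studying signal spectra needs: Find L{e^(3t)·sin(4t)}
First shifting: L{e^(at)f(t)} = F(s-a)
L{sin(4t)} = 4/(s²+16)
Shift: 4/((s-3)²+16)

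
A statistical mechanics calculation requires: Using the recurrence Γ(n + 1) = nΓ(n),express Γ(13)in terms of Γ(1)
Γ(13) = 12Γ(12) = 12·11Γ(11) = ... = 12!·Γ(1) = 479001600·Γ(1)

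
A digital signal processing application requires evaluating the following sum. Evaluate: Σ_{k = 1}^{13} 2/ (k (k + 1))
Partial fractions: 2/(k(k + 1))=2/k - 2/(k + 1)
Telescoping sum: 2(1 - 1/14)=2·13/14

Answer: 13/7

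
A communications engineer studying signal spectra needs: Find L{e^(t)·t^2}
First shifting: L{e^(at)f(t)}=F(s-a)
L{t^2}=2/s^3
Shift s → s-1: 2/(s-1)^3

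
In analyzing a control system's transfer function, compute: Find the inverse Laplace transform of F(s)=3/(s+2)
L^(-1){3/(s-a)} = c·e^(at)
Here a = -2, c = 3

Answer: 3e^(-2t)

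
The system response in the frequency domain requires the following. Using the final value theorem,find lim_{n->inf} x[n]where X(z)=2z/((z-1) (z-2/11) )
Final value theorem: lim x[n] = lim_{z->1} (z-1)*X(z)
(z-1)*X(z) = 2z/(z-2/11)
As z->1: 2/(1-2/11) = 2/(9/11) = 22/9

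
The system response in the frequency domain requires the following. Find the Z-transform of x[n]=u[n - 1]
Using the time-shift property: Z{u[n-1]}=z^(-1) * z/(z-1)
=z^(0)/(z-1)

Answer: 1/(z-1)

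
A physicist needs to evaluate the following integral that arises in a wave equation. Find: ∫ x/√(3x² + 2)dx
Let u = 3x² + 2, du = 6x dx
∫ (1/6)·u^(-1/2) du = √u/3 + C

Answer: √(3x² + 2)/3 + C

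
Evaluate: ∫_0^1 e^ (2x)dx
Antiderivative: (1/2)e^(2x)
Evaluate: (1/2)(e^2 - 1)

Answer: (e^2 - 1)/2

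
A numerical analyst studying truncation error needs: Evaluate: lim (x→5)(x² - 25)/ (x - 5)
Factor: (x² - 25) = (x-5)(x + 5)
Cancel (x-5): lim(x→5) (x + 5) = 10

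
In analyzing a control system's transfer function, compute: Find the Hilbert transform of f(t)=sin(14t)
The Hilbert transform shifts each frequency component by -pi/2.
H{sin(wt)} = -cos(wt)
With w = 14: H{sin(14t)} = -cos(14t)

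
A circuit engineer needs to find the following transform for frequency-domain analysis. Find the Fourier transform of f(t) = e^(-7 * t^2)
The Fourier transform of a Gaussian e^(-a * t^2) is sqrt(pi/a) * e^(-omega^2/(4a)).
With a = 7: F(omega) = sqrt(pi/7) * e^(-omega^2/28)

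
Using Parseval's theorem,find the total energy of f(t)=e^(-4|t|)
Parseval's theorem: E=integral |f(t)|^2 dt=(1/2pi) integral |F(omega)|^2 domega
E=integral_{-inf}^{inf} e^(-8|t|) dt=2*integral_0^inf e^(-8t) dt=2/(2*4)=1/4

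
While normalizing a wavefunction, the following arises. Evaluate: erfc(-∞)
erfc(x)=1 - erf(x); erfc(-∞)=1 - erf(-∞)=1 - (-1)=2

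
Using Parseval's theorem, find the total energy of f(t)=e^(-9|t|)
Parseval's theorem: E=integral |f(t)|^2 dt=(1/2pi) integral |F(omega)|^2 domega
E=integral_{-inf}^{inf} e^(-18|t|) dt=2*integral_0^inf e^(-18t) dt=2/(2*9)=1/9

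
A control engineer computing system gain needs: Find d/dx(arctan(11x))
d/dx[arctan(u)] = u'/(1 + u²), u = 11x, u' = 11

Answer: 11/(1 + 121x²)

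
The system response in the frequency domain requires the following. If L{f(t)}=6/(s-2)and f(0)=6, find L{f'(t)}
L{f'(t)}=s·F(s) - f(0)=6s/(s-2)-6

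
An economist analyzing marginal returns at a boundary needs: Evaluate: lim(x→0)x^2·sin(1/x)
Squeeze theorem: -|x^2| ≤ x^2·sin(1/x) ≤ |x^2|
Since x^2 → 0 as x → 0, by squeeze theorem the limit is 0

Answer: 0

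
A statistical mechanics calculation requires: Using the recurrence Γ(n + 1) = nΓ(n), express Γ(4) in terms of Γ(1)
Γ(4)=3Γ(3)=3·2Γ(2)=...=3!·Γ(1)=6·Γ(1)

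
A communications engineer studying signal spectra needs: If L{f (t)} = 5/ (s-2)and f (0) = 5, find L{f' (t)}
L{f'(t)} = s·F(s) - f(0) = 5s/(s-2)-5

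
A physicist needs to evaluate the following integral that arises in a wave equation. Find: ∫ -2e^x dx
Since d/dx[e^x] = + e^x, we get -2e^x + C

Answer: -2e^x + C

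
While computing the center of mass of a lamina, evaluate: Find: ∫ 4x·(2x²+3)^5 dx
Let u=2x² + 3, du=4x dx
∫ u^5 du=u^6/6 + C

Answer: (2x² + 3)^6/6 + C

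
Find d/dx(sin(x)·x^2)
Product rule: (fg)' = f'g + fg'
f = sin(x), f' = cos(x)
g = x^2, g' = 2x

Answer: cos(x)·x^2 + 2·sin(x)·x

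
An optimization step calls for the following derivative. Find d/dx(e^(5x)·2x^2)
Product rule: (fg)'=f'g + fg'
f=e^(5x), f'=5·e^(5x)
g=2x^2, g'=4x

Answer: 10·e^(5x)·x^2 + 4·e^(5x)·x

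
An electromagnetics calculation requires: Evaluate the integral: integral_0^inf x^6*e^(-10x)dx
This is a Gamma integral. Substitute u = 10x (du = 10 dx):
integral_0^inf x^6*e^(-10x) dx = (1/10^7) integral_0^inf u^6*e^(-u) du
= Gamma(7)/10^7 = 6!/10^7 = 720/10000000

Answer: 9/125000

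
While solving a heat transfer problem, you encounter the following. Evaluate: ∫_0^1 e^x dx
Antiderivative: e^x
Evaluate: (e^1-1)

Answer: e^1-1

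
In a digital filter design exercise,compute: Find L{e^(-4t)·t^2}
First shifting: L{e^(at)f(t)}=F(s-a)
L{t^2}=2/s^3
Shift s → s+4: 2/(s+4)^3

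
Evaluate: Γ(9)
Γ(n)=(n-1)! for positive integers
Γ(9)=8!=40320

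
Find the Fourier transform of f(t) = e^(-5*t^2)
The Fourier transform of a Gaussian e^(-a*t^2) is sqrt(pi/a)*e^(-omega^2/(4a)).
With a=5: F(omega)=sqrt(pi/5)*e^(-omega^2/20)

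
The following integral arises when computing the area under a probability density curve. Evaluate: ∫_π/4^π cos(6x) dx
Antiderivative: sin(6x)/6
Evaluate at bounds: [sin(6·π)/6] - [sin(6·π/4)/6]
= ((0) - (-1))/6 = 1/6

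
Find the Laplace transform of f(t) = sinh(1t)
L{sinh(at)}=a/(s²-a²)
L{sinh(1t)}=1/(s²-1)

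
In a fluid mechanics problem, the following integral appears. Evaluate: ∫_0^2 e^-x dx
Antiderivative: -e^-x
Evaluate: -(e^-2-1)

Answer: (e^-2-1)/(-1)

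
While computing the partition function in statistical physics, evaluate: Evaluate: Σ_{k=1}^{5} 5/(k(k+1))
Partial fractions: 5/(k(k + 1)) = 5/k - 5/(k + 1)
Telescoping sum: 5(1 - 1/6) = 5·5/6

Answer: 25/6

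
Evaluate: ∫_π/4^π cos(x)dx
Antiderivative: sin(x)
Evaluate at bounds: [sin(1·π)/1] - [sin(1·π/4)/1]
=((0) - (√2/2))/1=-√2/2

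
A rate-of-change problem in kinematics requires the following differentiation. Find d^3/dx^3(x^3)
Apply power rule 3 times:
d^1: 3x^2
d^2: 6x
d^3: 6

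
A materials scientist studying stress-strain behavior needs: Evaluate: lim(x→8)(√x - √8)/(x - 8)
Multiply by conjugate (√x+√8)/(√x+√8):
=(x - 8)/((x - 8)(√x+√8))=1/(√x+√8)
As x → 8: 1/(2√8)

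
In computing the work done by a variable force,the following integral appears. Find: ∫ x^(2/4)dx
Power rule: ∫ x^(1/2) dx = x^(3/2)/(3/2)+C

Answer: (2/3)·x^(3/2)+C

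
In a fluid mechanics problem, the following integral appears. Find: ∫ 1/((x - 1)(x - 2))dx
Partial fractions: 1/((x-1)(x-2)) = A/(x-1) + B/(x-2)
A = -1, B = 1
∫ [-1· 1/(x-1) + 1· 1/(x-2)] dx
= (1)[ln|x-2| - ln|x-1|] + C

Answer: ln|(x-2)/(x-1)| + C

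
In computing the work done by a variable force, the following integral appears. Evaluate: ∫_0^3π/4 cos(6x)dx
Antiderivative: sin(6x)/6
Evaluate at bounds: [sin(6·3π/4)/6] - [sin(6·0)/6]
=((1) - (0))/6=1/6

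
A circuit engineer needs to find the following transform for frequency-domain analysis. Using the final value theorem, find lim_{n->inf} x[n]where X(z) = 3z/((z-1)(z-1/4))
Final value theorem: lim x[n]=lim_{z->1} (z-1) * X(z)
(z-1) * X(z)=3z/(z-1/4)
As z->1: 3/(1-1/4)=3/(3/4)=4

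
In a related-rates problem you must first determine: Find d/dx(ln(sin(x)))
Chain rule: d/dx[ln(u)]=u'/u where u=sin(x)
u'=cos(x)

Answer: (cos(x))/(sin(x))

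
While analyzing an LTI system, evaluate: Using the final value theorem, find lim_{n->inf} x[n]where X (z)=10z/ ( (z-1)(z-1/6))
Final value theorem: lim x[n]=lim_{z->1} (z-1) * X(z)
(z-1) * X(z)=10z/(z-1/6)
As z->1: 10/(1-1/6)=10/(5/6)=12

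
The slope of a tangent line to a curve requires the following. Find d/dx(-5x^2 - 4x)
Power rule: d/dx(ax^n)=n·a·x^(n-1)
Term by term: -10·x - 4

Answer: -10x - 4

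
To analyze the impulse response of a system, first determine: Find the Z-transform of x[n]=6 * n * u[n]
Z{n*u[n]} = z/(z-1)^2
By linearity: Z{6*n*u[n]} = 6z/(z-1)^2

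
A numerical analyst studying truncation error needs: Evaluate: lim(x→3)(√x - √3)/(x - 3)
Multiply by conjugate (√x + √3)/(√x + √3):
= (x - 3)/((x - 3)(√x + √3)) = 1/(√x + √3)
As x → 3: 1/(2√3)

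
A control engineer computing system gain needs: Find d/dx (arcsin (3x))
d/dx[arcsin(u)]=u'/√(1-u²), u=3x, u'=3

Answer: 3/√(1-9x²)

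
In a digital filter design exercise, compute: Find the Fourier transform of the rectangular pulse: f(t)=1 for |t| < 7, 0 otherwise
F(omega) = integral from -7 to 7 of e^(-j * omega * t) dt
= 2 * sin(7 * omega)/omega = 14 * sinc(7 * omega/pi)

Answer: 2 * sin(7 * omega)/omega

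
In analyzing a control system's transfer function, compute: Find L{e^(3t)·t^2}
First shifting: L{e^(at)f(t)} = F(s-a)
L{t^2} = 2/s^3
Shift s → s-3: 2/(s-3)^3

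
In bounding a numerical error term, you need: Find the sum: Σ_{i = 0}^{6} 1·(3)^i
Geometric series: S = a(1 - r^n)/(1 - r)
a = 1, r = 3, n = 7
S = 1(1 - 2187)/-2 = 1093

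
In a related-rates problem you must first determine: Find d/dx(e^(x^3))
Chain rule: d/dx[e^u]=e^u · u' where u=x^3
u'=3x^2

Answer: 3x^2·e^(x^3)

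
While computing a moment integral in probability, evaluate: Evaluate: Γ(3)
Γ(n)=(n-1)! for positive integers
Γ(3)=2!=2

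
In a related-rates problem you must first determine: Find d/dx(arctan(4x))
d/dx[arctan(u)] = u'/(1+u²), u = 4x, u' = 4

Answer: 4/(1+16x²)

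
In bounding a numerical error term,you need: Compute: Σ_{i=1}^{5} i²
Using formula: Σ i^2 = n(n+1)(2n+1)/6 = 5·6·11/6 = 55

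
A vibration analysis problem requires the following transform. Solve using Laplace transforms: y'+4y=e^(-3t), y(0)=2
Take L: sY - 2 + 4Y=1/(s + 3)
Y(s + 4)=1/(s + 3) + 2
Y=1/((s + 3)(s + 4)) + 2/(s + 4)
Partial fractions: 1/((s + 3)(s + 4))=1/(s + 3) - 1/(s + 4)
So Y=1/(s + 3) + 1/(s + 4)
Inverse Laplace transform (L^(-1){1/(s + 3)}=e^(-3t), L^(-1){1/(s + 4)}=e^(-4t)):

Answer: y(t)=1·e^(-3t) + e^(-4t)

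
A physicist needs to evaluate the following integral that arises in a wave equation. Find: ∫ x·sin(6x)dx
By parts: u = x, dv = sin(6x) dx
du = dx, v = -cos(6x)/6
= -x·cos(6x)/6 + sin(6x)/6² + C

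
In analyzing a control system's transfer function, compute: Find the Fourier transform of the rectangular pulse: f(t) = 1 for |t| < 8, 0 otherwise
F(omega)=integral from -8 to 8 of e^(-j * omega * t) dt
=2 * sin(8 * omega)/omega=16 * sinc(8 * omega/pi)

Answer: 2 * sin(8 * omega)/omega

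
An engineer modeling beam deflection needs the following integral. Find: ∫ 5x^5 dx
Using power rule: ∫ 5x^5 dx=5/6 x^6 + C=(5/6)x^6 + C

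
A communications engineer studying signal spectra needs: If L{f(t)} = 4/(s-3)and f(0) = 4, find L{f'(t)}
L{f'(t)} = s·F(s) - f(0) = 4s/(s-3) - 4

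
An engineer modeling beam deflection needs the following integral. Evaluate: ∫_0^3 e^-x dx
Antiderivative: -e^-x
Evaluate: -(e^-3 - 1)

Answer: (e^-3 - 1)/(-1)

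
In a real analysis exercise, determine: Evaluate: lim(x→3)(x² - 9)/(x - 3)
Factor: (x² - 9) = (x-3)(x + 3)
Cancel (x-3): lim(x→3) (x + 3) = 6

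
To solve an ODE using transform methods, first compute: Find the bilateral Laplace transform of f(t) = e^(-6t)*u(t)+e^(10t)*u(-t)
For e^(-6t) * u(t): L = 1/(s + 6), Re(s) > -6
For e^(10t) * u(-t): L = -1/(s-10), Re(s) < 10
Combined: F(s) = 1/(s + 6) - 1/(s-10), -6 < Re(s) < 10

Answer: 1/(s + 6) - 1/(s-10), ROC: -6 < Re(s) < 10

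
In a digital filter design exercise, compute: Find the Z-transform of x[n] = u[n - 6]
Using the time-shift property: Z{u[n-6]}=z^(-6) * z/(z-1)
=z^(-5)/(z-1)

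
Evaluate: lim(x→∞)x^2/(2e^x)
Apply L'Hôpital 2 times (∞/∞ each time):
Eventually get 2!/(2e^x) → 0

Answer: 0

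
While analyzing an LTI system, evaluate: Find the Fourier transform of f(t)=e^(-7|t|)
Using the standard pair: F{e^(-a|t|)}=2a/(a^2 + omega^2)
With a=7: F(omega)=14/(49 + omega^2)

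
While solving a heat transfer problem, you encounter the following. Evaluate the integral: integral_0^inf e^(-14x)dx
integral_0^inf e^(-14x) dx=[-1/14*e^(-14x)]_0^inf
=0 - (-1/14)=1/14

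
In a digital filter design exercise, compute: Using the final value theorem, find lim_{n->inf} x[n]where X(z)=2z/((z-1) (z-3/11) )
Final value theorem: lim x[n] = lim_{z->1} (z-1) * X(z)
(z-1) * X(z) = 2z/(z-3/11)
As z->1: 2/(1-3/11) = 2/(8/11) = 11/4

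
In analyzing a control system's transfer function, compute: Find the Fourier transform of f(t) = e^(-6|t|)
Using the standard pair: F{e^(-a|t|)} = 2a/(a^2+omega^2)
With a = 6: F(omega) = 12/(36+omega^2)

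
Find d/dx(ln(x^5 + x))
Chain rule: d/dx[ln(u)] = u'/u where u = x^5 + x
u' = 5x^4 + 1

Answer: (5x^4 + 1)/(x^5 + x)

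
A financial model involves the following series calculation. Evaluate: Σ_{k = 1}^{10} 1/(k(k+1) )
Partial fractions: 1/(k(k+1))=1/k - 1/(k+1)
Telescoping sum: 1(1-1/11)=1·10/11

Answer: 10/11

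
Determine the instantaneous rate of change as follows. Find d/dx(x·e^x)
Product rule: (fg)' = f'g + fg'
f = x, f' = 1
g = e^x, g' = e^x

Answer: e^x + x·e^x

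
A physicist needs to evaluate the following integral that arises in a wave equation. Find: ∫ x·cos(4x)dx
By parts: u=x, dv=cos(4x) dx
du=dx, v=sin(4x)/4
=x·sin(4x)/4 + cos(4x)/4² + C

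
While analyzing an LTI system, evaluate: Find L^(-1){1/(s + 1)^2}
L^(-1){1/(s-a)^n}=t^(n-1)·e^(at)/(n-1)!
Here a=-1, n=2: t^1·e^(-t)/1

Answer: t·e^(-t)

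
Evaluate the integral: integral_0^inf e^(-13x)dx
integral_0^inf e^(-13x) dx=[-1/13*e^(-13x)]_0^inf
=0 - (-1/13)=1/13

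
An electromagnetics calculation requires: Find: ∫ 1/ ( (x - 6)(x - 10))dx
Partial fractions: 1/((x-6)(x-10)) = A/(x-6) + B/(x-10)
A = -1/4, B = 1/4
∫ [-1/4· 1/(x-6) + 1/4· 1/(x-10)] dx
= (1/4)[ln|x-10| - ln|x-6|] + C

Answer: (1/4)·ln|(x-10)/(x-6)| + C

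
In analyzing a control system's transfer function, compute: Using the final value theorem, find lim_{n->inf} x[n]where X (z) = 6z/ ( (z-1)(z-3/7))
Final value theorem: lim x[n] = lim_{z->1} (z-1) * X(z)
(z-1) * X(z) = 6z/(z-3/7)
As z->1: 6/(1-3/7) = 6/(4/7) = 21/2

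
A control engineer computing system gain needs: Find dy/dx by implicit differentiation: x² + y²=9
Differentiate both sides: 2x+2y·(dy/dx) = 0
Solve: dy/dx = -2x/(2y) = -x/y

Answer: dy/dx = -x/y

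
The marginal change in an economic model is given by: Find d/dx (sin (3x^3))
Chain rule: d/dx[sin(u)] = cos(u)·u' where u = 3x^3
u' = 9x^2

Answer: 9x^2·cos(3x^3)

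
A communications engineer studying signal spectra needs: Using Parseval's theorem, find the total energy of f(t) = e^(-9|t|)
Parseval's theorem: E = integral |f(t)|^2 dt = (1/2pi) integral |F(omega)|^2 domega
E = integral_{-inf}^{inf} e^(-18|t|) dt = 2 * integral_0^inf e^(-18t) dt = 2/(2 * 9) = 1/9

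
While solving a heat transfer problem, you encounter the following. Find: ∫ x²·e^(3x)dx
Integration by parts twice:
First: u=x², dv=e^(3x) dx => x²e^(3x)/3 - (2/3)∫ xe^(3x) dx
Second (∫ xe^(3x) dx): xe^(3x)/3 - e^(3x)/9
Combining: e^(3x)(x²/3 - 2x/9 + 2/27) + C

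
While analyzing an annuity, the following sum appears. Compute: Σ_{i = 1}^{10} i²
Using formula: Σ i^2 = n(n + 1)(2n + 1)/6 = 10·11·21/6 = 385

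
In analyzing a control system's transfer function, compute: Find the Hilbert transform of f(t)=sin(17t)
The Hilbert transform shifts each frequency component by -pi/2.
H{sin(wt)} = -cos(wt)
With w = 17: H{sin(17t)} = -cos(17t)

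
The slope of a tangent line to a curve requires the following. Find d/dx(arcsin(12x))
d/dx[arcsin(u)] = u'/√(1-u²), u = 12x, u' = 12

Answer: 12/√(1-144x²)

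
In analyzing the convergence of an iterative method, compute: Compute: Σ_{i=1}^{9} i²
Using formula: Σ i^2=n(n+1)(2n+1)/6=9·10·19/6=285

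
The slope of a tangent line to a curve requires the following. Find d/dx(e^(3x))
Chain rule: d/dx[e^u]=e^u · u' where u=3x
u'=3

Answer: 3·e^(3x)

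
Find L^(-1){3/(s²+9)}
L^(-1){w/(s² + w²)}=sin(wt)
Here w=3

Answer: sin(3t)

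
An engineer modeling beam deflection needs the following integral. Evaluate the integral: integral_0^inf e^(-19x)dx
integral_0^inf e^(-19x) dx = [-1/19 * e^(-19x)]_0^inf
= 0 - (-1/19) = 1/19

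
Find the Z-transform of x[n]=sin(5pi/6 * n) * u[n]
Z{sin(w0*n)*u[n]} = z*sin(w0)/(z^2 - 2z*cos(w0) + 1)
With w0 = 5pi/6: X(z) = z*sin(5pi/6)/(z^2 - 2z*cos(5pi/6) + 1)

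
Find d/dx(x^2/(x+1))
Quotient rule: (f/g)'=(f'g - fg')/g²
f=x^2, f'=2x
g=x+1, g'=1

Answer: (2x·(x+1) - x^2)/(x+1)²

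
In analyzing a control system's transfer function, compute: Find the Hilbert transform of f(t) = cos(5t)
The Hilbert transform shifts each frequency component by -pi/2.
H{cos(wt)}=sin(wt)
With w=5: H{cos(5t)}=sin(5t)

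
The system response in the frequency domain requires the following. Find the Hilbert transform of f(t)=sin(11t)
The Hilbert transform shifts each frequency component by -pi/2.
H{sin(wt)} = -cos(wt)
With w = 11: H{sin(11t)} = -cos(11t)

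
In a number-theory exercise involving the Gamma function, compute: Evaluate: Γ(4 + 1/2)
Γ(n + 1/2)=(2n)!√π/(4^n·n!)
=40320√π/(256·24)=(105/16)·√π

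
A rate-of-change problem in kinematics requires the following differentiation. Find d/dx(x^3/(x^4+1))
Quotient rule: (f/g)' = (f'g - fg')/g²
f = x^3, f' = 3x^2
g = x^4+1, g' = 4x^3

Answer: (3x^2·(x^4+1)-4x^6)/(x^4+1)²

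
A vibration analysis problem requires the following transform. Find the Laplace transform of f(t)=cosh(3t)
L{cosh(at)} = s/(s²-a²)
L{cosh(3t)} = s/(s²-9)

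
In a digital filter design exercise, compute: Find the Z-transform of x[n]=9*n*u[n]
Z{n*u[n]}=z/(z-1)^2
By linearity: Z{9*n*u[n]}=9z/(z-1)^2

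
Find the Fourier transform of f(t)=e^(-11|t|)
Using the standard pair: F{e^(-a|t|)}=2a/(a^2 + omega^2)
With a=11: F(omega)=22/(121 + omega^2)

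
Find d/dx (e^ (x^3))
Chain rule: d/dx[e^u] = e^u · u' where u = x^3
u' = 3x^2

Answer: 3x^2·e^(x^3)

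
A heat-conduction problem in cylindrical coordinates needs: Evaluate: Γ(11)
Γ(n) = (n-1)! for positive integers
Γ(11) = 10! = 3628800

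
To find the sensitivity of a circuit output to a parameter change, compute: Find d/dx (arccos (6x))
d/dx[arccos(u)]=-u'/√(1-u²), u=6x, u'=6

Answer: -6/√(1-36x²)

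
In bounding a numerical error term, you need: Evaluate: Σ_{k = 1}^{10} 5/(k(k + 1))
Partial fractions: 5/(k(k+1)) = 5/k - 5/(k+1)
Telescoping sum: 5(1-1/11) = 5·10/11

Answer: 50/11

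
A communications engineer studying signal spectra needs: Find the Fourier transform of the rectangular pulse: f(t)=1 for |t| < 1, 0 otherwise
F(omega)=integral from -1 to 1 of e^(-j * omega * t) dt
=2 * sin(1 * omega)/omega=2 * sinc(1 * omega/pi)

Answer: 2 * sin(1 * omega)/omega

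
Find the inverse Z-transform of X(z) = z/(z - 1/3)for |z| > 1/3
Standard pair: z/(z-a) <-> a^n*u[n] for causal signals
With a=1/3: x[n]=(1/3)^n*u[n]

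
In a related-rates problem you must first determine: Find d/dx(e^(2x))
Chain rule: d/dx[e^u] = e^u · u' where u = 2x
u' = 2

Answer: 2·e^(2x)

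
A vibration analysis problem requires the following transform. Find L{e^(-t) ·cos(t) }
First shifting: L{e^(at)f(t)}=F(s-a)
L{cos(t)}=s/(s² + 1)
Shift: (s + 1)/((s + 1)² + 1)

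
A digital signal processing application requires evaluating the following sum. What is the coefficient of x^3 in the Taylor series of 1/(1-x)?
1/(1-x)=Σ x^n for |x|<1
All coefficients are 1

Answer: 1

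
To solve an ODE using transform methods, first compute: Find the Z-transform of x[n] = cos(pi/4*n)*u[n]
Z{cos(w0*n)*u[n]} = z(z - cos(w0))/(z^2-2z*cos(w0)+1)
With w0 = pi/4: X(z) = z(z - cos(pi/4))/(z^2-2z*cos(pi/4)+1)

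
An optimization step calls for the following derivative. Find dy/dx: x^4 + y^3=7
Differentiate: 4x^3+3y^2·(dy/dx)=0
dy/dx=-4x^3/(3y^2)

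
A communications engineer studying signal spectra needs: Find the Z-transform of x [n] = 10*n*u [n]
Z{n*u[n]}=z/(z-1)^2
By linearity: Z{10*n*u[n]}=10z/(z-1)^2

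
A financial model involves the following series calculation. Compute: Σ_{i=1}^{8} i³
Using formula: Σ i^3=[n(n+1)/2]²=[8·9/2]²=1296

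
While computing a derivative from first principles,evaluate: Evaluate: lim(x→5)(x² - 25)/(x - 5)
Factor: (x² - 25) = (x-5)(x+5)
Cancel (x-5): lim(x→5) (x+5) = 10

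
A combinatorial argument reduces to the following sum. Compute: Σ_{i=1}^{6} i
Using formula: Σ i^1 = n(n + 1)/2 = 6·7/2 = 21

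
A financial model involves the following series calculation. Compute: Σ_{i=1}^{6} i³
Using formula: Σ i^3 = [n(n + 1)/2]² = [6·7/2]² = 441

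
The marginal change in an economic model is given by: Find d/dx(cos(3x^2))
Chain rule: d/dx[cos(u)] = -sin(u)·u' where u = 3x^2
u' = 6x

Answer: -6x·sin(3x^2)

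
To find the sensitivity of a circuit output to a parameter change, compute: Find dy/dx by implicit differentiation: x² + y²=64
Differentiate both sides: 2x + 2y·(dy/dx) = 0
Solve: dy/dx = -2x/(2y) = -x/y

Answer: dy/dx = -x/y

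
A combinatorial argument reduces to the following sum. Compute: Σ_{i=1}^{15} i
Using formula: Σ i^1=n(n+1)/2=15·16/2=120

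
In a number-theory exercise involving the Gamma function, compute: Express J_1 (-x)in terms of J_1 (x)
For integer n: J_n(-x)=(-1)^n J_n(x)
With n=1: J_1(-x)=(-1)^1 J_1(x)=-J_1(x)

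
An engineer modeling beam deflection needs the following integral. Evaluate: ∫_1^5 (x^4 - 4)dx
Step 1: Find antiderivative F(x) = (1/5)x^5 - 4x
Step 2: F(5) - F(1) = 605 - (-19/5) = 3044/5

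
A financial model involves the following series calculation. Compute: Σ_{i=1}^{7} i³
Using formula: Σ i^3 = [n(n + 1)/2]² = [7·8/2]² = 784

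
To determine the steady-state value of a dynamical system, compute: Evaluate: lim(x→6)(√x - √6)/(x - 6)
Multiply by conjugate (√x+√6)/(√x+√6):
= (x - 6)/((x - 6)(√x+√6)) = 1/(√x+√6)
As x → 6: 1/(2√6)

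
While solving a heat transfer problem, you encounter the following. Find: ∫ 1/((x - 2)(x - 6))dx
Partial fractions: 1/((x-2)(x-6)) = A/(x-2) + B/(x-6)
A = -1/4, B = 1/4
∫ [-1/4· 1/(x-2) + 1/4· 1/(x-6)] dx
= (1/4)[ln|x-6| - ln|x-2|] + C

Answer: (1/4)·ln|(x-6)/(x-2)| + C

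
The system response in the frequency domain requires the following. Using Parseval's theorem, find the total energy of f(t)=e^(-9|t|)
Parseval's theorem: E=integral |f(t)|^2 dt=(1/2pi) integral |F(omega)|^2 domega
E=integral_{-inf}^{inf} e^(-18|t|) dt=2 * integral_0^inf e^(-18t) dt=2/(2 * 9)=1/9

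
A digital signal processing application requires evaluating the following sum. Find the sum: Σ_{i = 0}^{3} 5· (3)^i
Geometric series: S = a(1 - r^n)/(1 - r)
a = 5, r = 3, n = 4
S = 5(1-81)/-2 = 200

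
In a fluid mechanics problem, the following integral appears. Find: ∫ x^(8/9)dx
Power rule: ∫ x^(8/9) dx=x^(17/9)/(17/9) + C

Answer: (9/17)·x^(17/9) + C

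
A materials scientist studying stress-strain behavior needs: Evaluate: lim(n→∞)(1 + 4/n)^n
This is the definition of e^4: lim(1+4/n)^n = e^4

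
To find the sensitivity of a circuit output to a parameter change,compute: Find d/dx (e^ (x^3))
Chain rule: d/dx[e^u]=e^u · u' where u=x^3
u'=3x^2

Answer: 3x^2·e^(x^3)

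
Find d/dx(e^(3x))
Chain rule: d/dx[e^u]=e^u · u' where u=3x
u'=3

Answer: 3·e^(3x)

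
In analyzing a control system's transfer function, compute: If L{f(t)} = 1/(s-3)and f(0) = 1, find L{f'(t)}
L{f'(t)} = s·F(s) - f(0) = s/(s-3) - 1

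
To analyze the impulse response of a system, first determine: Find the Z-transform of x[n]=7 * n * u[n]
Z{n*u[n]}=z/(z-1)^2
By linearity: Z{7*n*u[n]}=7z/(z-1)^2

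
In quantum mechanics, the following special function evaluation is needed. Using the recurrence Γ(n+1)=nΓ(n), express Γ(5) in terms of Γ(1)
Γ(5) = 4Γ(4) = 4·3Γ(3) = ... = 4!·Γ(1) = 24·Γ(1)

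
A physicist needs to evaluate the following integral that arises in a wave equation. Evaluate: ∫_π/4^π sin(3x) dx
Antiderivative: -cos(3x)/3
Evaluate at bounds: [-cos(3·π)/3] - [-cos(3·π/4)/3]
= (-(-1) + (-√2/2))/3 = 1/3 - √2/6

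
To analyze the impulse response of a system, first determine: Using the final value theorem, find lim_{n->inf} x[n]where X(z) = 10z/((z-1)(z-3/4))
Final value theorem: lim x[n]=lim_{z->1} (z-1) * X(z)
(z-1) * X(z)=10z/(z-3/4)
As z->1: 10/(1-3/4)=10/(1/4)=40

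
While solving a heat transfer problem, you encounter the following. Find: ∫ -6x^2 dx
Using power rule: ∫ -6x^2 dx = -6/3 x^3 + C = -2x^3 + C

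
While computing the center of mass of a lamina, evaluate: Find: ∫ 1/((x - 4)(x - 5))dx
Partial fractions: 1/((x-4)(x-5))=A/(x-4)+B/(x-5)
A=-1, B=1
∫ [-1· 1/(x-4)+1· 1/(x-5)] dx
=(1)[ln|x-5| - ln|x-4|]+C

Answer: ln|(x-5)/(x-4)|+C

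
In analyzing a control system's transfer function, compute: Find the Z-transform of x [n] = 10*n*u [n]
Z{n * u[n]} = z/(z-1)^2
By linearity: Z{10 * n * u[n]} = 10z/(z-1)^2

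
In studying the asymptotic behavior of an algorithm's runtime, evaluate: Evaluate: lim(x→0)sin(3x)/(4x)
L'Hôpital (0/0): lim 3cos(3x)/4=3/4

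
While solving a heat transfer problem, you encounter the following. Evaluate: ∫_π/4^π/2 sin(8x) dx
Antiderivative: -cos(8x)/8
Evaluate at bounds: [-cos(8·π/2)/8] - [-cos(8·π/4)/8]
= (-(1)+(1))/8 = 0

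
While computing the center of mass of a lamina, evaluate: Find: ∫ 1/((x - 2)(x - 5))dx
Partial fractions: 1/((x-2)(x-5))=A/(x-2)+B/(x-5)
A=-1/3, B=1/3
∫ [-1/3· 1/(x-2)+1/3· 1/(x-5)] dx
=(1/3)[ln|x-5| - ln|x-2|]+C

Answer: (1/3)·ln|(x-5)/(x-2)|+C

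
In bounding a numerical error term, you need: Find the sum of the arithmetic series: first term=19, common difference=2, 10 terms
Last term: a_n = 19+(10-1)·2 = 37
Sum = n(a_1+a_n)/2 = 10(19+37)/2 = 280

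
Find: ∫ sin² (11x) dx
Using identity sin²(u) = (1 - cos(2u))/2:
∫ (1 - cos(22x))/2 dx = x/2 - sin(22x)/44 + C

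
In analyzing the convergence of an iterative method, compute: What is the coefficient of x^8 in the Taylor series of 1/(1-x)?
1/(1-x) = Σ x^n for |x|<1
All coefficients are 1

Answer: 1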